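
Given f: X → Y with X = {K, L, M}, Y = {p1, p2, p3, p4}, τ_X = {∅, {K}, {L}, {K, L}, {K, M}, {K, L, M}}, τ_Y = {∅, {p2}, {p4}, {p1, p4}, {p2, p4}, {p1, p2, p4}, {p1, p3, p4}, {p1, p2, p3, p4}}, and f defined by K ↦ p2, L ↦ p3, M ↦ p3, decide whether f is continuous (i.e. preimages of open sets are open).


f is NOT continuous.

Compute f^{-1}(U) for each U ∈ τ_Y:
  U = ∅: f^{-1}(U) = ∅ ∈ τ_X ✓.
  U = {p2}: f^{-1}(U) = {K} ∈ τ_X ✓.
  U = {p4}: f^{-1}(U) = ∅ ∈ τ_X ✓.
  U = {p1, p4}: f^{-1}(U) = ∅ ∈ τ_X ✓.
  U = {p2, p4}: f^{-1}(U) = {K} ∈ τ_X ✓.
  U = {p1, p2, p4}: f^{-1}(U) = {K} ∈ τ_X ✓.
  U = {p1, p3, p4}: f^{-1}(U) = {L, M} ∉ τ_X ✗.
  U = {p1, p2, p3, p4}: f^{-1}(U) = {K, L, M} ∈ τ_X ✓.
Found U = {p1, p3, p4} with f^{-1}(U) = {L, M} not in τ_X. Therefore f is NOT continuous.


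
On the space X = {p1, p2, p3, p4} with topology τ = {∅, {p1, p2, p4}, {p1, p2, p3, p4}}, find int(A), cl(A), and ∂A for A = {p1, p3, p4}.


int(A) = ∅, cl(A) = {p1, p2, p3, p4}, ∂A = {p1, p2, p3, p4}.

Closed sets in (X, τ) are complements of opens:
  closed(X, τ) = {∅, {p3}, {p1, p2, p3, p4}}.
int(A) = ⋃ {U ∈ τ : U ⊆ A}. Opens contained in A: ∅.
Taking the union of these: int(A) = ∅.
cl(A) = ⋂ {C closed : A ⊆ C}. Closed sets containing A: {p1, p2, p3, p4}.
Intersecting these: cl(A) = {p1, p2, p3, p4}.
∂A = cl(A) ∖ int(A) = {p1, p2, p3, p4} ∖ ∅ = {p1, p2, p3, p4}.


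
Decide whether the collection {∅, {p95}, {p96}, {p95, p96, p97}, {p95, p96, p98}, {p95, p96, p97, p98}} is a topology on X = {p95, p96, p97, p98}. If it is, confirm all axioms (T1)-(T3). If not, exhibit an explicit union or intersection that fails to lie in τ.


τ is NOT a topology on X.

Axiom (T1): ∅ ∈ τ? Yes; X ∈ τ? Yes.
Axiom (T2/T3): check pairwise unions and intersections of members of τ.
Counterexample for (T2): {p95} ∪ {p96} = {p95, p96} ∉ τ. Therefore τ is NOT a topology.


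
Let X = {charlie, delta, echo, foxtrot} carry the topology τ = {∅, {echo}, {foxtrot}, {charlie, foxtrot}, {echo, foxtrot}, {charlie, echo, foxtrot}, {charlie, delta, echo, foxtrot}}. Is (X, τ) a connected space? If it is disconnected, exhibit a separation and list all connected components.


(X, τ) is connected.

Find clopen sets (U ∈ τ with X ∖ U ∈ τ):
  U = ∅, X ∖ U = {charlie, delta, echo, foxtrot} — both open, so U is clopen.
  U = {charlie, delta, echo, foxtrot}, X ∖ U = ∅ — both open, so U is clopen.
Only trivial clopens (∅ and X) exist, so (X, τ) is connected.
Compute connected components by grouping points that agree on all clopens:
  component: {charlie, delta, echo, foxtrot}


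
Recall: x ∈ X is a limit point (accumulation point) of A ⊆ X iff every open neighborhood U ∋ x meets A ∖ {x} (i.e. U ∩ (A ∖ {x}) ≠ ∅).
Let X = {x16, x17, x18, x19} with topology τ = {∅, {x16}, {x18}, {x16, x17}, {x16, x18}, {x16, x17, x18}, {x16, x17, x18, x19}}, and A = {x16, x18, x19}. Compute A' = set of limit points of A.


A' = {x17, x19}

For each x ∈ X, list the open sets U ∈ τ with x ∈ U, then check whether U ∩ (A ∖ {x}) ≠ ∅ for every such U.
  x = x16: open {x16} ∋ x has {x16} ∩ (A ∖ {x16}) = ∅, so x is NOT a limit point.
  x = x17: opens ∋ x are {x16, x17}, {x16, x17, x18}, {x16, x17, x18, x19}; each meets A ∖ {x17}, so x IS a limit point.
  x = x18: open {x18} ∋ x has {x18} ∩ (A ∖ {x18}) = ∅, so x is NOT a limit point.
  x = x19: opens ∋ x are {x16, x17, x18, x19}; each meets A ∖ {x19}, so x IS a limit point.
Collecting: A' = {x17, x19}.


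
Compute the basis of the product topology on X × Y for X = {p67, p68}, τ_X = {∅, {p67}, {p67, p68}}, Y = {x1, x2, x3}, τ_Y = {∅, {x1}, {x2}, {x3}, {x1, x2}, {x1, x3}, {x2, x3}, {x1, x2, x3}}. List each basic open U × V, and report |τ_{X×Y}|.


Basis B = {∅ × ∅, {p67} × {x1}, {p67} × {x2}, {p67} × {x3}, {p67} × {x1, x2}, {p67} × {x1, x3}, {p67, p68} × {x1}, {p67} × {x2, x3}, {p67, p68} × {x2}, {p67, p68} × {x3}, {p67} × {x1, x2, x3}, {p67, p68} × {x1, x2}, {p67, p68} × {x1, x3}, {p67, p68} × {x2, x3}, {p67, p68} × {x1, x2, x3}}; |τ_{X×Y}| = 27.

Enumerate products U × V with U ∈ τ_X, V ∈ τ_Y (deduplicated):
  ∅ × ∅ = {} (∅)
  {p67} × {x1} = {(p67,x1)}
  {p67} × {x2} = {(p67,x2)}
  {p67} × {x3} = {(p67,x3)}
  {p67} × {x1, x2} = {(p67,x1), (p67,x2)}
  {p67} × {x1, x3} = {(p67,x1), (p67,x3)}
  {p67, p68} × {x1} = {(p67,x1), (p68,x1)}
  {p67} × {x2, x3} = {(p67,x2), (p67,x3)}
  {p67, p68} × {x2} = {(p67,x2), (p68,x2)}
  {p67, p68} × {x3} = {(p67,x3), (p68,x3)}
  {p67} × {x1, x2, x3} = {(p67,x1), (p67,x2), (p67,x3)}
  {p67, p68} × {x1, x2} = {(p67,x1), (p67,x2), (p68,x1), (p68,x2)}
  {p67, p68} × {x1, x3} = {(p67,x1), (p67,x3), (p68,x1), (p68,x3)}
  {p67, p68} × {x2, x3} = {(p67,x2), (p67,x3), (p68,x2), (p68,x3)}
  {p67, p68} × {x1, x2, x3} = {(p67,x1), (p67,x2), (p67,x3), (p68,x1), (p68,x2), (p68,x3)}
These 15 distinct sets form the basis B.
Close under arbitrary unions to get τ_{X×Y}; counting gives |τ_{X×Y}| = 27.


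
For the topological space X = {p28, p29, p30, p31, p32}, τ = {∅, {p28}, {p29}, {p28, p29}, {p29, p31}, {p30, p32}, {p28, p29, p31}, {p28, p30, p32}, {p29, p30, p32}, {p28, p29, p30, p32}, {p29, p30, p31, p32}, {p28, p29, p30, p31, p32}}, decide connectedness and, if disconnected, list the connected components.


(X, τ) is disconnected; components = [{p28}, {p29, p31}, {p30, p32}].

Find clopen sets (U ∈ τ with X ∖ U ∈ τ):
  U = ∅, X ∖ U = {p28, p29, p30, p31, p32} — both open, so U is clopen.
  U = {p28}, X ∖ U = {p29, p30, p31, p32} — both open, so U is clopen.
  U = {p29, p31}, X ∖ U = {p28, p30, p32} — both open, so U is clopen.
  U = {p30, p32}, X ∖ U = {p28, p29, p31} — both open, so U is clopen.
  U = {p28, p29, p31}, X ∖ U = {p30, p32} — both open, so U is clopen.
  U = {p28, p30, p32}, X ∖ U = {p29, p31} — both open, so U is clopen.
  U = {p29, p30, p31, p32}, X ∖ U = {p28} — both open, so U is clopen.
  U = {p28, p29, p30, p31, p32}, X ∖ U = ∅ — both open, so U is clopen.
Nontrivial clopen(s) exist: e.g. {p30, p32}. So (X, τ) is disconnected.
Compute connected components by grouping points that agree on all clopens:
  component: {p28}
  component: {p29, p31}
  component: {p30, p32}


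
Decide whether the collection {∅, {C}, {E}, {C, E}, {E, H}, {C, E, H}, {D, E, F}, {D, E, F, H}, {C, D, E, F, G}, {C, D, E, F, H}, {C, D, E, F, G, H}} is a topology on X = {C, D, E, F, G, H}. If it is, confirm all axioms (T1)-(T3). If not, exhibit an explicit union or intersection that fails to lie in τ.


τ is NOT a topology on X.

Axiom (T1): ∅ ∈ τ? Yes; X ∈ τ? Yes.
Axiom (T2/T3): check pairwise unions and intersections of members of τ.
Counterexample for (T2): {C} ∪ {D, E, F} = {C, D, E, F} ∉ τ. Therefore τ is NOT a topology.


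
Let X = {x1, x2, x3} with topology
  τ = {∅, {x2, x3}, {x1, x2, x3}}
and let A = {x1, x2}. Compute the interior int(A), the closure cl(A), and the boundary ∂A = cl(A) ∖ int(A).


int(A) = ∅, cl(A) = {x1, x2, x3}, ∂A = {x1, x2, x3}.

Closed sets in (X, τ) are complements of opens:
  closed(X, τ) = {∅, {x1}, {x1, x2, x3}}.
int(A) = ⋃ {U ∈ τ : U ⊆ A}. Opens contained in A: ∅.
Taking the union of these: int(A) = ∅.
cl(A) = ⋂ {C closed : A ⊆ C}. Closed sets containing A: {x1, x2, x3}.
Intersecting these: cl(A) = {x1, x2, x3}.
∂A = cl(A) ∖ int(A) = {x1, x2, x3} ∖ ∅ = {x1, x2, x3}.


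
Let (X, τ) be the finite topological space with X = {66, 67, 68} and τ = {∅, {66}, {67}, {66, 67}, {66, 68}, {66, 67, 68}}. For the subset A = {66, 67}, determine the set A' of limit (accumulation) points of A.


A' = {68}

For each x ∈ X, list the open sets U ∈ τ with x ∈ U, then check whether U ∩ (A ∖ {x}) ≠ ∅ for every such U.
  x = 66: open {66} ∋ x has {66} ∩ (A ∖ {66}) = ∅, so x is NOT a limit point.
  x = 67: open {67} ∋ x has {67} ∩ (A ∖ {67}) = ∅, so x is NOT a limit point.
  x = 68: opens ∋ x are {66, 68}, {66, 67, 68}; each meets A ∖ {68}, so x IS a limit point.
Collecting: A' = {68}.


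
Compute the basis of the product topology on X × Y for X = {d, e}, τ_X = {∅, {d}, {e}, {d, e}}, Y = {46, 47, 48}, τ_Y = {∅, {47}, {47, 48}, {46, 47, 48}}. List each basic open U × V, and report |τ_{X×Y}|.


Basis B = {∅ × ∅, {d} × {47}, {e} × {47}, {d} × {47, 48}, {d, e} × {47}, {e} × {47, 48}, {d} × {46, 47, 48}, {e} × {46, 47, 48}, {d, e} × {47, 48}, {d, e} × {46, 47, 48}}; |τ_{X×Y}| = 16.

Enumerate products U × V with U ∈ τ_X, V ∈ τ_Y (deduplicated):
  ∅ × ∅ = {} (∅)
  {d} × {47} = {(d,47)}
  {e} × {47} = {(e,47)}
  {d} × {47, 48} = {(d,47), (d,48)}
  {d, e} × {47} = {(d,47), (e,47)}
  {e} × {47, 48} = {(e,47), (e,48)}
  {d} × {46, 47, 48} = {(d,46), (d,47), (d,48)}
  {e} × {46, 47, 48} = {(e,46), (e,47), (e,48)}
  {d, e} × {47, 48} = {(d,47), (d,48), (e,47), (e,48)}
  {d, e} × {46, 47, 48} = {(d,46), (d,47), (d,48), (e,46), (e,47), (e,48)}
These 10 distinct sets form the basis B.
Close under arbitrary unions to get τ_{X×Y}; counting gives |τ_{X×Y}| = 16.


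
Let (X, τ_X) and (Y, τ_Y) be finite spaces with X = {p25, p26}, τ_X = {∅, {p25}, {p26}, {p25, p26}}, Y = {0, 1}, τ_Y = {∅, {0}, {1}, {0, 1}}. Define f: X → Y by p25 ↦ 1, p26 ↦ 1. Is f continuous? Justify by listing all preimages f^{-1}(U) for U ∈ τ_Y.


f IS continuous.

Compute f^{-1}(U) for each U ∈ τ_Y:
  U = ∅: f^{-1}(U) = ∅ ∈ τ_X ✓.
  U = {0}: f^{-1}(U) = ∅ ∈ τ_X ✓.
  U = {1}: f^{-1}(U) = {p25, p26} ∈ τ_X ✓.
  U = {0, 1}: f^{-1}(U) = {p25, p26} ∈ τ_X ✓.
Every preimage lies in τ_X, so f IS continuous.


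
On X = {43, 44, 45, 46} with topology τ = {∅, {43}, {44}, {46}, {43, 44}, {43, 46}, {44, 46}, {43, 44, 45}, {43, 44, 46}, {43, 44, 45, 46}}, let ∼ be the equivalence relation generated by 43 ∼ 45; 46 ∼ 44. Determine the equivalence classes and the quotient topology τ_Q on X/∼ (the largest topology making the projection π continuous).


X/∼ = {[43=45], [44=46]}; |τ_Q| = 3.

Equivalence classes: [43=45], [44=46].
Quotient map π: X → X/∼ sends 43 ↦ [43=45], 44 ↦ [44=46], 45 ↦ [43=45], 46 ↦ [44=46].
For each subset V ⊆ X/∼, compute π^{-1}(V) ⊆ X and check whether π^{-1}(V) ∈ τ. V is open in τ_Q iff π^{-1}(V) ∈ τ.
  V = {}: π^{-1}(V) = ∅ ∈ τ ✓.
  V = {[43=45]}: π^{-1}(V) = {43, 45} ∉ τ ✗.
  V = {[44=46]}: π^{-1}(V) = {44, 46} ∈ τ ✓.
  V = {[43=45], [44=46]}: π^{-1}(V) = {43, 44, 45, 46} ∈ τ ✓.
Open sets in the quotient: τ_Q = {{}, {[44=46]}, {[43=45], [44=46]}} (3 elements).


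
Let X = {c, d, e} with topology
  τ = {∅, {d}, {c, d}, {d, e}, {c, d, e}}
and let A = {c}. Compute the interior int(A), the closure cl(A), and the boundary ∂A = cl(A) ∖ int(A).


int(A) = ∅, cl(A) = {c}, ∂A = {c}.

Closed sets in (X, τ) are complements of opens:
  closed(X, τ) = {∅, {c}, {e}, {c, e}, {c, d, e}}.
int(A) = ⋃ {U ∈ τ : U ⊆ A}. Opens contained in A: ∅.
Taking the union of these: int(A) = ∅.
cl(A) = ⋂ {C closed : A ⊆ C}. Closed sets containing A: {c}, {c, e}, {c, d, e}.
Intersecting these: cl(A) = {c}.
∂A = cl(A) ∖ int(A) = {c} ∖ ∅ = {c}.


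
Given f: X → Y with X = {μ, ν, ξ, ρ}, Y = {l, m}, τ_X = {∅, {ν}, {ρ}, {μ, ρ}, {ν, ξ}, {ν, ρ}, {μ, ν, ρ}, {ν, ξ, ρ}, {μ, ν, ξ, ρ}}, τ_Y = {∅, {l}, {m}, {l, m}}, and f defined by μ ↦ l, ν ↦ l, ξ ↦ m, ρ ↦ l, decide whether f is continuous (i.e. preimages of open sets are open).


f is NOT continuous.

Compute f^{-1}(U) for each U ∈ τ_Y:
  U = ∅: f^{-1}(U) = ∅ ∈ τ_X ✓.
  U = {l}: f^{-1}(U) = {μ, ν, ρ} ∈ τ_X ✓.
  U = {m}: f^{-1}(U) = {ξ} ∉ τ_X ✗.
  U = {l, m}: f^{-1}(U) = {μ, ν, ξ, ρ} ∈ τ_X ✓.
Found U = {m} with f^{-1}(U) = {ξ} not in τ_X. Therefore f is NOT continuous.


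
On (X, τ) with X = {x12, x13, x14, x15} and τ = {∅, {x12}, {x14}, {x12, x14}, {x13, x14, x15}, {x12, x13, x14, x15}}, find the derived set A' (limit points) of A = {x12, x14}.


A' = {x13, x15}

For each x ∈ X, list the open sets U ∈ τ with x ∈ U, then check whether U ∩ (A ∖ {x}) ≠ ∅ for every such U.
  x = x12: open {x12} ∋ x has {x12} ∩ (A ∖ {x12}) = ∅, so x is NOT a limit point.
  x = x13: opens ∋ x are {x13, x14, x15}, {x12, x13, x14, x15}; each meets A ∖ {x13}, so x IS a limit point.
  x = x14: open {x14} ∋ x has {x14} ∩ (A ∖ {x14}) = ∅, so x is NOT a limit point.
  x = x15: opens ∋ x are {x13, x14, x15}, {x12, x13, x14, x15}; each meets A ∖ {x15}, so x IS a limit point.
Collecting: A' = {x13, x15}.


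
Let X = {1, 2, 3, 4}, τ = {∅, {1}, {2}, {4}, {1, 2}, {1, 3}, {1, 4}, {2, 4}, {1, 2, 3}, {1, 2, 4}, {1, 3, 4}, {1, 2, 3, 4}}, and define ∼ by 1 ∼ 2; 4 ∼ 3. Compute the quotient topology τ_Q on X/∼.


X/∼ = {[1=2], [3=4]}; |τ_Q| = 3.

Equivalence classes: [1=2], [3=4].
Quotient map π: X → X/∼ sends 1 ↦ [1=2], 2 ↦ [1=2], 3 ↦ [3=4], 4 ↦ [3=4].
For each subset V ⊆ X/∼, compute π^{-1}(V) ⊆ X and check whether π^{-1}(V) ∈ τ. V is open in τ_Q iff π^{-1}(V) ∈ τ.
  V = {}: π^{-1}(V) = ∅ ∈ τ ✓.
  V = {[1=2]}: π^{-1}(V) = {1, 2} ∈ τ ✓.
  V = {[3=4]}: π^{-1}(V) = {3, 4} ∉ τ ✗.
  V = {[1=2], [3=4]}: π^{-1}(V) = {1, 2, 3, 4} ∈ τ ✓.
Open sets in the quotient: τ_Q = {{}, {[1=2]}, {[1=2], [3=4]}} (3 elements).


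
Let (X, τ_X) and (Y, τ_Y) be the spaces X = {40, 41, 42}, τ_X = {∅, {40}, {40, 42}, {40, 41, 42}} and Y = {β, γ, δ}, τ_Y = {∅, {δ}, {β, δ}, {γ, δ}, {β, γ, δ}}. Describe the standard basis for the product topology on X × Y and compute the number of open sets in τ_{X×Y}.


Basis B = {∅ × ∅, {40} × {δ}, {40} × {β, δ}, {40} × {γ, δ}, {40, 42} × {δ}, {40} × {β, γ, δ}, {40, 41, 42} × {δ}, {40, 42} × {β, δ}, {40, 42} × {γ, δ}, {40, 42} × {β, γ, δ}, {40, 41, 42} × {β, δ}, {40, 41, 42} × {γ, δ}, {40, 41, 42} × {β, γ, δ}}; |τ_{X×Y}| = 30.

Enumerate products U × V with U ∈ τ_X, V ∈ τ_Y (deduplicated):
  ∅ × ∅ = {} (∅)
  {40} × {δ} = {(40,δ)}
  {40} × {β, δ} = {(40,β), (40,δ)}
  {40} × {γ, δ} = {(40,γ), (40,δ)}
  {40, 42} × {δ} = {(40,δ), (42,δ)}
  {40} × {β, γ, δ} = {(40,β), (40,γ), (40,δ)}
  {40, 41, 42} × {δ} = {(40,δ), (41,δ), (42,δ)}
  {40, 42} × {β, δ} = {(40,β), (40,δ), (42,β), (42,δ)}
  {40, 42} × {γ, δ} = {(40,γ), (40,δ), (42,γ), (42,δ)}
  {40, 42} × {β, γ, δ} = {(40,β), (40,γ), (40,δ), (42,β), (42,γ), (42,δ)}
  {40, 41, 42} × {β, δ} = {(40,β), (40,δ), (41,β), (41,δ), (42,β), (42,δ)}
  {40, 41, 42} × {γ, δ} = {(40,γ), (40,δ), (41,γ), (41,δ), (42,γ), (42,δ)}
  {40, 41, 42} × {β, γ, δ} = {(40,β), (40,γ), (40,δ), (41,β), (41,γ), (41,δ), (42,β), (42,γ), (42,δ)}
These 13 distinct sets form the basis B.
Close under arbitrary unions to get τ_{X×Y}; counting gives |τ_{X×Y}| = 30.


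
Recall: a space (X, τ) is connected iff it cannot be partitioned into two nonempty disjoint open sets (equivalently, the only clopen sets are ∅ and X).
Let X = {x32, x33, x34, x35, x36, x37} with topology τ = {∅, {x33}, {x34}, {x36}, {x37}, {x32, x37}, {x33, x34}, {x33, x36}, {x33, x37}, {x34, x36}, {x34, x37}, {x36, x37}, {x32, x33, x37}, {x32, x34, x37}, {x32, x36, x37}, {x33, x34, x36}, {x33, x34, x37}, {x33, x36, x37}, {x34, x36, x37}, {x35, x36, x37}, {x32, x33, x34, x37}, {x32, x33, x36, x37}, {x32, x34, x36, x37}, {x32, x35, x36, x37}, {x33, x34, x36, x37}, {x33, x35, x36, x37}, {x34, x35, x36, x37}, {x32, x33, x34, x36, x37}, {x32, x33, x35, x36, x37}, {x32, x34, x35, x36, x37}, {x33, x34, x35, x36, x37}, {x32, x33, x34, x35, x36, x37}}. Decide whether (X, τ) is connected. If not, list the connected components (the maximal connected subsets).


(X, τ) is disconnected; components = [{x33}, {x34}, {x32, x35, x36, x37}].

Find clopen sets (U ∈ τ with X ∖ U ∈ τ):
  U = ∅, X ∖ U = {x32, x33, x34, x35, x36, x37} — both open, so U is clopen.
  U = {x33}, X ∖ U = {x32, x34, x35, x36, x37} — both open, so U is clopen.
  U = {x34}, X ∖ U = {x32, x33, x35, x36, x37} — both open, so U is clopen.
  U = {x33, x34}, X ∖ U = {x32, x35, x36, x37} — both open, so U is clopen.
  U = {x32, x35, x36, x37}, X ∖ U = {x33, x34} — both open, so U is clopen.
  U = {x32, x33, x35, x36, x37}, X ∖ U = {x34} — both open, so U is clopen.
  U = {x32, x34, x35, x36, x37}, X ∖ U = {x33} — both open, so U is clopen.
  U = {x32, x33, x34, x35, x36, x37}, X ∖ U = ∅ — both open, so U is clopen.
Nontrivial clopen(s) exist: e.g. {x33, x34}. So (X, τ) is disconnected.
Compute connected components by grouping points that agree on all clopens:
  component: {x33}
  component: {x34}
  component: {x32, x35, x36, x37}


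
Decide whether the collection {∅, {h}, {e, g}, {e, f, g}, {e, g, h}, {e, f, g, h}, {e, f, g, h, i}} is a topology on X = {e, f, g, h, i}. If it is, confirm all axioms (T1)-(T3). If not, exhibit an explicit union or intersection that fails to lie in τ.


τ IS a topology on X.

Axiom (T1): ∅ ∈ τ? Yes; X ∈ τ? Yes.
Axiom (T2/T3): check pairwise unions and intersections of members of τ.
All pairwise intersections and unions checked — each lies in τ. Therefore τ satisfies (T1), (T2), (T3): it IS a topology on X.


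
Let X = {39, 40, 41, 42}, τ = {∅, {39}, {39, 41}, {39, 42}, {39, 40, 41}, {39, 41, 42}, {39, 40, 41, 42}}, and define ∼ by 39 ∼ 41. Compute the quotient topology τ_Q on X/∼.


X/∼ = {[39=41], [40], [42]}; |τ_Q| = 5.

Equivalence classes: [39=41], [40], [42].
Quotient map π: X → X/∼ sends 39 ↦ [39=41], 40 ↦ [40], 41 ↦ [39=41], 42 ↦ [42].
For each subset V ⊆ X/∼, compute π^{-1}(V) ⊆ X and check whether π^{-1}(V) ∈ τ. V is open in τ_Q iff π^{-1}(V) ∈ τ.
  V = {}: π^{-1}(V) = ∅ ∈ τ ✓.
  V = {[39=41]}: π^{-1}(V) = {39, 41} ∈ τ ✓.
  V = {[40]}: π^{-1}(V) = {40} ∉ τ ✗.
  V = {[39=41], [40]}: π^{-1}(V) = {39, 40, 41} ∈ τ ✓.
  V = {[42]}: π^{-1}(V) = {42} ∉ τ ✗.
  V = {[39=41], [42]}: π^{-1}(V) = {39, 41, 42} ∈ τ ✓.
  V = {[40], [42]}: π^{-1}(V) = {40, 42} ∉ τ ✗.
  V = {[39=41], [40], [42]}: π^{-1}(V) = {39, 40, 41, 42} ∈ τ ✓.
Open sets in the quotient: τ_Q = {{}, {[39=41]}, {[39=41], [40]}, {[39=41], [42]}, {[39=41], [40], [42]}} (5 elements).


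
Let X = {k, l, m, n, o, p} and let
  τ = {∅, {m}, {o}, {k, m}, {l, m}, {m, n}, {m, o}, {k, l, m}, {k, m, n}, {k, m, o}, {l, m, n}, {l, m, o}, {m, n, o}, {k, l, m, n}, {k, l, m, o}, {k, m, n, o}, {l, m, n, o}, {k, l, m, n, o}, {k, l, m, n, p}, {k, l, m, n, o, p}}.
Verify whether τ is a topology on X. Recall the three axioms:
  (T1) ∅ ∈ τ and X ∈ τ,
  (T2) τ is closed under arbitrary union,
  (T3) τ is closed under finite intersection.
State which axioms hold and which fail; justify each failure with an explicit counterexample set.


τ IS a topology on X.

Axiom (T1): ∅ ∈ τ? Yes; X ∈ τ? Yes.
Axiom (T2/T3): check pairwise unions and intersections of members of τ.
All pairwise intersections and unions checked — each lies in τ. Therefore τ satisfies (T1), (T2), (T3): it IS a topology on X.


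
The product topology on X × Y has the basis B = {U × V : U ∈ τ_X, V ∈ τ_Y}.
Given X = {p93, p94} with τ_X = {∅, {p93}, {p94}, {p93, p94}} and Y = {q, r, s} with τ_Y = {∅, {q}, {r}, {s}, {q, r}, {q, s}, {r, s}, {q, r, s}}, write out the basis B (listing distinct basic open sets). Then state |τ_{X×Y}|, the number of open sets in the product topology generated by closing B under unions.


Basis B = {∅ × ∅, {p93} × {q}, {p93} × {r}, {p93} × {s}, {p94} × {q}, {p94} × {r}, {p94} × {s}, {p93} × {q, r}, {p93} × {q, s}, {p93, p94} × {q}, {p93} × {r, s}, {p93, p94} × {r}, {p93, p94} × {s}, {p94} × {q, r}, {p94} × {q, s}, {p94} × {r, s}, {p93} × {q, r, s}, {p94} × {q, r, s}, {p93, p94} × {q, r}, {p93, p94} × {q, s}, {p93, p94} × {r, s}, {p93, p94} × {q, r, s}}; |τ_{X×Y}| = 64.

Enumerate products U × V with U ∈ τ_X, V ∈ τ_Y (deduplicated):
  ∅ × ∅ = {} (∅)
  {p93} × {q} = {(p93,q)}
  {p93} × {r} = {(p93,r)}
  {p93} × {s} = {(p93,s)}
  {p94} × {q} = {(p94,q)}
  {p94} × {r} = {(p94,r)}
  {p94} × {s} = {(p94,s)}
  {p93} × {q, r} = {(p93,q), (p93,r)}
  {p93} × {q, s} = {(p93,q), (p93,s)}
  {p93, p94} × {q} = {(p93,q), (p94,q)}
  {p93} × {r, s} = {(p93,r), (p93,s)}
  {p93, p94} × {r} = {(p93,r), (p94,r)}
  {p93, p94} × {s} = {(p93,s), (p94,s)}
  {p94} × {q, r} = {(p94,q), (p94,r)}
  {p94} × {q, s} = {(p94,q), (p94,s)}
  {p94} × {r, s} = {(p94,r), (p94,s)}
  {p93} × {q, r, s} = {(p93,q), (p93,r), (p93,s)}
  {p94} × {q, r, s} = {(p94,q), (p94,r), (p94,s)}
  {p93, p94} × {q, r} = {(p93,q), (p93,r), (p94,q), (p94,r)}
  {p93, p94} × {q, s} = {(p93,q), (p93,s), (p94,q), (p94,s)}
  {p93, p94} × {r, s} = {(p93,r), (p93,s), (p94,r), (p94,s)}
  {p93, p94} × {q, r, s} = {(p93,q), (p93,r), (p93,s), (p94,q), (p94,r), (p94,s)}
These 22 distinct sets form the basis B.
Close under arbitrary unions to get τ_{X×Y}; counting gives |τ_{X×Y}| = 64.


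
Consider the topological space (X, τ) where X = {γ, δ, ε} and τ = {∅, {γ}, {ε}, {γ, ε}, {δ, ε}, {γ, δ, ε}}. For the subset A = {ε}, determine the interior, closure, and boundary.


int(A) = {ε}, cl(A) = {δ, ε}, ∂A = {δ}.

Closed sets in (X, τ) are complements of opens:
  closed(X, τ) = {∅, {γ}, {δ}, {γ, δ}, {δ, ε}, {γ, δ, ε}}.
int(A) = ⋃ {U ∈ τ : U ⊆ A}. Opens contained in A: ∅, {ε}.
Taking the union of these: int(A) = {ε}.
cl(A) = ⋂ {C closed : A ⊆ C}. Closed sets containing A: {δ, ε}, {γ, δ, ε}.
Intersecting these: cl(A) = {δ, ε}.
∂A = cl(A) ∖ int(A) = {δ, ε} ∖ {ε} = {δ}.


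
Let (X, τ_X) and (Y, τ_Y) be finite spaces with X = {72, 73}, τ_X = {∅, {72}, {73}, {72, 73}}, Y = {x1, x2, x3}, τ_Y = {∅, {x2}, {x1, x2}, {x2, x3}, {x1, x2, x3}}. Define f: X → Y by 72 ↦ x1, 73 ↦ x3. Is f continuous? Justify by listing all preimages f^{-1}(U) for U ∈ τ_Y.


f IS continuous.

Compute f^{-1}(U) for each U ∈ τ_Y:
  U = ∅: f^{-1}(U) = ∅ ∈ τ_X ✓.
  U = {x2}: f^{-1}(U) = ∅ ∈ τ_X ✓.
  U = {x1, x2}: f^{-1}(U) = {72} ∈ τ_X ✓.
  U = {x2, x3}: f^{-1}(U) = {73} ∈ τ_X ✓.
  U = {x1, x2, x3}: f^{-1}(U) = {72, 73} ∈ τ_X ✓.
Every preimage lies in τ_X, so f IS continuous.


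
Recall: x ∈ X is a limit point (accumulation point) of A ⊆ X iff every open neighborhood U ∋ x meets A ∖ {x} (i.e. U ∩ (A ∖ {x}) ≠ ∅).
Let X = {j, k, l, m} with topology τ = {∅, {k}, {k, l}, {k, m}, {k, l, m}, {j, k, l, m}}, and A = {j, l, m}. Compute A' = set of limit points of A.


A' = {j}

For each x ∈ X, list the open sets U ∈ τ with x ∈ U, then check whether U ∩ (A ∖ {x}) ≠ ∅ for every such U.
  x = j: opens ∋ x are {j, k, l, m}; each meets A ∖ {j}, so x IS a limit point.
  x = k: open {k} ∋ x has {k} ∩ (A ∖ {k}) = ∅, so x is NOT a limit point.
  x = l: open {k, l} ∋ x has {k, l} ∩ (A ∖ {l}) = ∅, so x is NOT a limit point.
  x = m: open {k, m} ∋ x has {k, m} ∩ (A ∖ {m}) = ∅, so x is NOT a limit point.
Collecting: A' = {j}.


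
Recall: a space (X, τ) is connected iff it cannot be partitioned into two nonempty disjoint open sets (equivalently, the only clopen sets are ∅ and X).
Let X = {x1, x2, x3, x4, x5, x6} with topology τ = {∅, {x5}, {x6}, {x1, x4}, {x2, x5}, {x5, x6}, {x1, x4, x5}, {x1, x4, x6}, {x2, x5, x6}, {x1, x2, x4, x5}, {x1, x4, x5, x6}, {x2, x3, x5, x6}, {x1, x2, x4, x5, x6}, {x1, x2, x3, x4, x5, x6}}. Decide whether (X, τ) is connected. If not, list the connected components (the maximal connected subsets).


(X, τ) is disconnected; components = [{x1, x4}, {x2, x3, x5, x6}].

Find clopen sets (U ∈ τ with X ∖ U ∈ τ):
  U = ∅, X ∖ U = {x1, x2, x3, x4, x5, x6} — both open, so U is clopen.
  U = {x1, x4}, X ∖ U = {x2, x3, x5, x6} — both open, so U is clopen.
  U = {x2, x3, x5, x6}, X ∖ U = {x1, x4} — both open, so U is clopen.
  U = {x1, x2, x3, x4, x5, x6}, X ∖ U = ∅ — both open, so U is clopen.
Nontrivial clopen(s) exist: e.g. {x2, x3, x5, x6}. So (X, τ) is disconnected.
Compute connected components by grouping points that agree on all clopens:
  component: {x1, x4}
  component: {x2, x3, x5, x6}


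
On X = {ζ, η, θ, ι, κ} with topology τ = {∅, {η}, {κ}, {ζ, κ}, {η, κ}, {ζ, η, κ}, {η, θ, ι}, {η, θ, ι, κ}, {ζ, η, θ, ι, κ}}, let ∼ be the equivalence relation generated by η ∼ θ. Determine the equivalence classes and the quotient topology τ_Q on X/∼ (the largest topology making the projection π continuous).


X/∼ = {[ζ], [η=θ], [ι], [κ]}; |τ_Q| = 6.

Equivalence classes: [ζ], [η=θ], [ι], [κ].
Quotient map π: X → X/∼ sends ζ ↦ [ζ], η ↦ [η=θ], θ ↦ [η=θ], ι ↦ [ι], κ ↦ [κ].
For each subset V ⊆ X/∼, compute π^{-1}(V) ⊆ X and check whether π^{-1}(V) ∈ τ. V is open in τ_Q iff π^{-1}(V) ∈ τ.
  V = {}: π^{-1}(V) = ∅ ∈ τ ✓.
  V = {[ζ]}: π^{-1}(V) = {ζ} ∉ τ ✗.
  V = {[η=θ]}: π^{-1}(V) = {η, θ} ∉ τ ✗.
  V = {[ζ], [η=θ]}: π^{-1}(V) = {ζ, η, θ} ∉ τ ✗.
  V = {[ι]}: π^{-1}(V) = {ι} ∉ τ ✗.
  V = {[ζ], [ι]}: π^{-1}(V) = {ζ, ι} ∉ τ ✗.
  V = {[η=θ], [ι]}: π^{-1}(V) = {η, θ, ι} ∈ τ ✓.
  V = {[ζ], [η=θ], [ι]}: π^{-1}(V) = {ζ, η, θ, ι} ∉ τ ✗.
  V = {[κ]}: π^{-1}(V) = {κ} ∈ τ ✓.
  V = {[ζ], [κ]}: π^{-1}(V) = {ζ, κ} ∈ τ ✓.
  V = {[η=θ], [κ]}: π^{-1}(V) = {η, θ, κ} ∉ τ ✗.
  V = {[ζ], [η=θ], [κ]}: π^{-1}(V) = {ζ, η, θ, κ} ∉ τ ✗.
  V = {[ι], [κ]}: π^{-1}(V) = {ι, κ} ∉ τ ✗.
  V = {[ζ], [ι], [κ]}: π^{-1}(V) = {ζ, ι, κ} ∉ τ ✗.
  V = {[η=θ], [ι], [κ]}: π^{-1}(V) = {η, θ, ι, κ} ∈ τ ✓.
  V = {[ζ], [η=θ], [ι], [κ]}: π^{-1}(V) = {ζ, η, θ, ι, κ} ∈ τ ✓.
Open sets in the quotient: τ_Q = {{}, {[η=θ], [ι]}, {[κ]}, {[ζ], [κ]}, {[η=θ], [ι], [κ]}, {[ζ], [η=θ], [ι], [κ]}} (6 elements).


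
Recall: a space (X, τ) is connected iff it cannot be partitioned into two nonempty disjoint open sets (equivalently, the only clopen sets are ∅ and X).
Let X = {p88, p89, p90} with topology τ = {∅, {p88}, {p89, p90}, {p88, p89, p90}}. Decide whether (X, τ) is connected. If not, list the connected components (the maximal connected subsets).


(X, τ) is disconnected; components = [{p88}, {p89, p90}].

Find clopen sets (U ∈ τ with X ∖ U ∈ τ):
  U = ∅, X ∖ U = {p88, p89, p90} — both open, so U is clopen.
  U = {p88}, X ∖ U = {p89, p90} — both open, so U is clopen.
  U = {p89, p90}, X ∖ U = {p88} — both open, so U is clopen.
  U = {p88, p89, p90}, X ∖ U = ∅ — both open, so U is clopen.
Nontrivial clopen(s) exist: e.g. {p88}. So (X, τ) is disconnected.
Compute connected components by grouping points that agree on all clopens:
  component: {p88}
  component: {p89, p90}


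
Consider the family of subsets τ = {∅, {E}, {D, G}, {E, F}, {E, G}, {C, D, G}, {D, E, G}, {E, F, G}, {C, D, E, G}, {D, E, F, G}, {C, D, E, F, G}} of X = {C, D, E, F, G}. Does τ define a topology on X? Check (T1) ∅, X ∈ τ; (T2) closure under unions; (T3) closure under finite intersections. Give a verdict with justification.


τ is NOT a topology on X.

Axiom (T1): ∅ ∈ τ? Yes; X ∈ τ? Yes.
Axiom (T2/T3): check pairwise unions and intersections of members of τ.
Counterexample for (T3): {D, G} ∩ {E, G} = {G} ∉ τ. Therefore τ is NOT a topology.


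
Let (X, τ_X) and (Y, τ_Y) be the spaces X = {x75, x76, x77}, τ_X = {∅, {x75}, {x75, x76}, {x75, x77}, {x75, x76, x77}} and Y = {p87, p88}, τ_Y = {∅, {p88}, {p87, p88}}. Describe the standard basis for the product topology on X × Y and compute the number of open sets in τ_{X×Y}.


Basis B = {∅ × ∅, {x75} × {p88}, {x75} × {p87, p88}, {x75, x76} × {p88}, {x75, x77} × {p88}, {x75, x76, x77} × {p88}, {x75, x76} × {p87, p88}, {x75, x77} × {p87, p88}, {x75, x76, x77} × {p87, p88}}; |τ_{X×Y}| = 14.

Enumerate products U × V with U ∈ τ_X, V ∈ τ_Y (deduplicated):
  ∅ × ∅ = {} (∅)
  {x75} × {p88} = {(x75,p88)}
  {x75} × {p87, p88} = {(x75,p87), (x75,p88)}
  {x75, x76} × {p88} = {(x75,p88), (x76,p88)}
  {x75, x77} × {p88} = {(x75,p88), (x77,p88)}
  {x75, x76, x77} × {p88} = {(x75,p88), (x76,p88), (x77,p88)}
  {x75, x76} × {p87, p88} = {(x75,p87), (x75,p88), (x76,p87), (x76,p88)}
  {x75, x77} × {p87, p88} = {(x75,p87), (x75,p88), (x77,p87), (x77,p88)}
  {x75, x76, x77} × {p87, p88} = {(x75,p87), (x75,p88), (x76,p87), (x76,p88), (x77,p87), (x77,p88)}
These 9 distinct sets form the basis B.
Close under arbitrary unions to get τ_{X×Y}; counting gives |τ_{X×Y}| = 14.


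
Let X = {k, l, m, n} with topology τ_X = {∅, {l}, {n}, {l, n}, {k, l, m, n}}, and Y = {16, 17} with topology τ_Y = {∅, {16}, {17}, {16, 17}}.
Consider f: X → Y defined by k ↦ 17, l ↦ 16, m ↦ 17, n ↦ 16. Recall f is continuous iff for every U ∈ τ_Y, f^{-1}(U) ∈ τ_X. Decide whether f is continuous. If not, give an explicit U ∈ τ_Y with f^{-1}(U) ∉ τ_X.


f is NOT continuous.

Compute f^{-1}(U) for each U ∈ τ_Y:
  U = ∅: f^{-1}(U) = ∅ ∈ τ_X ✓.
  U = {16}: f^{-1}(U) = {l, n} ∈ τ_X ✓.
  U = {17}: f^{-1}(U) = {k, m} ∉ τ_X ✗.
  U = {16, 17}: f^{-1}(U) = {k, l, m, n} ∈ τ_X ✓.
Found U = {17} with f^{-1}(U) = {k, m} not in τ_X. Therefore f is NOT continuous.


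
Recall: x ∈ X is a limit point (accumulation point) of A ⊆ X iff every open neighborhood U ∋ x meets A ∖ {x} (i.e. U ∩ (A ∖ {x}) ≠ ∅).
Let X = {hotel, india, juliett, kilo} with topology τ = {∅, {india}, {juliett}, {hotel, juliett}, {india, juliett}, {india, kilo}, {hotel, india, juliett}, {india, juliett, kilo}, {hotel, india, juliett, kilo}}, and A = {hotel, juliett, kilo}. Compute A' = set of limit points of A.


A' = {hotel}

For each x ∈ X, list the open sets U ∈ τ with x ∈ U, then check whether U ∩ (A ∖ {x}) ≠ ∅ for every such U.
  x = hotel: opens ∋ x are {hotel, juliett}, {hotel, india, juliett}, {hotel, india, juliett, kilo}; each meets A ∖ {hotel}, so x IS a limit point.
  x = india: open {india} ∋ x has {india} ∩ (A ∖ {india}) = ∅, so x is NOT a limit point.
  x = juliett: open {juliett} ∋ x has {juliett} ∩ (A ∖ {juliett}) = ∅, so x is NOT a limit point.
  x = kilo: open {india, kilo} ∋ x has {india, kilo} ∩ (A ∖ {kilo}) = ∅, so x is NOT a limit point.
Collecting: A' = {hotel}.


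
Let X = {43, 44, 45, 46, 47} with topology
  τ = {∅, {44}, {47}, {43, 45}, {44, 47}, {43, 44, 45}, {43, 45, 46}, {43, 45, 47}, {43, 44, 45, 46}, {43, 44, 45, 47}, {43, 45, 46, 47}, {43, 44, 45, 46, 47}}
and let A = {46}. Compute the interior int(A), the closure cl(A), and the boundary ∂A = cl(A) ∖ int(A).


int(A) = ∅, cl(A) = {46}, ∂A = {46}.

Closed sets in (X, τ) are complements of opens:
  closed(X, τ) = {∅, {44}, {46}, {47}, {44, 46}, {44, 47}, {46, 47}, {43, 45, 46}, {44, 46, 47}, {43, 44, 45, 46}, {43, 45, 46, 47}, {43, 44, 45, 46, 47}}.
int(A) = ⋃ {U ∈ τ : U ⊆ A}. Opens contained in A: ∅.
Taking the union of these: int(A) = ∅.
cl(A) = ⋂ {C closed : A ⊆ C}. Closed sets containing A: {46}, {44, 46}, {46, 47}, {43, 45, 46}, {44, 46, 47}, {43, 44, 45, 46}, {43, 45, 46, 47}, {43, 44, 45, 46, 47}.
Intersecting these: cl(A) = {46}.
∂A = cl(A) ∖ int(A) = {46} ∖ ∅ = {46}.


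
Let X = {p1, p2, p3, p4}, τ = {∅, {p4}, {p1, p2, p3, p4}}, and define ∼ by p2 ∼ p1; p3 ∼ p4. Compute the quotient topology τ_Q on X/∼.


X/∼ = {[p1=p2], [p3=p4]}; |τ_Q| = 2.

Equivalence classes: [p1=p2], [p3=p4].
Quotient map π: X → X/∼ sends p1 ↦ [p1=p2], p2 ↦ [p1=p2], p3 ↦ [p3=p4], p4 ↦ [p3=p4].
For each subset V ⊆ X/∼, compute π^{-1}(V) ⊆ X and check whether π^{-1}(V) ∈ τ. V is open in τ_Q iff π^{-1}(V) ∈ τ.
  V = {}: π^{-1}(V) = ∅ ∈ τ ✓.
  V = {[p1=p2]}: π^{-1}(V) = {p1, p2} ∉ τ ✗.
  V = {[p3=p4]}: π^{-1}(V) = {p3, p4} ∉ τ ✗.
  V = {[p1=p2], [p3=p4]}: π^{-1}(V) = {p1, p2, p3, p4} ∈ τ ✓.
Open sets in the quotient: τ_Q = {{}, {[p1=p2], [p3=p4]}} (2 elements).


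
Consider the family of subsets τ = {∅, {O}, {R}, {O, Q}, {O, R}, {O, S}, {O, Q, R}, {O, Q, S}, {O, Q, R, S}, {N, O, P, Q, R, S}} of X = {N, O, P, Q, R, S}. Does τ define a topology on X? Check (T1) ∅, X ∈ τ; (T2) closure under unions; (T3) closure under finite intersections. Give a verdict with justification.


τ is NOT a topology on X.

Axiom (T1): ∅ ∈ τ? Yes; X ∈ τ? Yes.
Axiom (T2/T3): check pairwise unions and intersections of members of τ.
Counterexample for (T2): {R} ∪ {O, S} = {O, R, S} ∉ τ. Therefore τ is NOT a topology.


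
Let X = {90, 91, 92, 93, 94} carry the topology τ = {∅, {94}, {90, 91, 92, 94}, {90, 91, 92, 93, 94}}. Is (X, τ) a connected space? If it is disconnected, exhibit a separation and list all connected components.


(X, τ) is connected.

Find clopen sets (U ∈ τ with X ∖ U ∈ τ):
  U = ∅, X ∖ U = {90, 91, 92, 93, 94} — both open, so U is clopen.
  U = {90, 91, 92, 93, 94}, X ∖ U = ∅ — both open, so U is clopen.
Only trivial clopens (∅ and X) exist, so (X, τ) is connected.
Compute connected components by grouping points that agree on all clopens:
  component: {90, 91, 92, 93, 94}


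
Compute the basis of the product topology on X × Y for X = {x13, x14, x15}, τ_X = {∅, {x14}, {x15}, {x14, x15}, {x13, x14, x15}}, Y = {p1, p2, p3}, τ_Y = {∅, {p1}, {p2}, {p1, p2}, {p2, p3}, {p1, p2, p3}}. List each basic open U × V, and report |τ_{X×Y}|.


Basis B = {∅ × ∅, {x14} × {p1}, {x14} × {p2}, {x15} × {p1}, {x15} × {p2}, {x14} × {p1, p2}, {x14, x15} × {p1}, {x14} × {p2, p3}, {x14, x15} × {p2}, {x15} × {p1, p2}, {x15} × {p2, p3}, {x13, x14, x15} × {p1}, {x13, x14, x15} × {p2}, {x14} × {p1, p2, p3}, {x15} × {p1, p2, p3}, {x14, x15} × {p1, p2}, {x14, x15} × {p2, p3}, {x13, x14, x15} × {p1, p2}, {x13, x14, x15} × {p2, p3}, {x14, x15} × {p1, p2, p3}, {x13, x14, x15} × {p1, p2, p3}}; |τ_{X×Y}| = 70.

Enumerate products U × V with U ∈ τ_X, V ∈ τ_Y (deduplicated):
  ∅ × ∅ = {} (∅)
  {x14} × {p1} = {(x14,p1)}
  {x14} × {p2} = {(x14,p2)}
  {x15} × {p1} = {(x15,p1)}
  {x15} × {p2} = {(x15,p2)}
  {x14} × {p1, p2} = {(x14,p1), (x14,p2)}
  {x14, x15} × {p1} = {(x14,p1), (x15,p1)}
  {x14} × {p2, p3} = {(x14,p2), (x14,p3)}
  {x14, x15} × {p2} = {(x14,p2), (x15,p2)}
  {x15} × {p1, p2} = {(x15,p1), (x15,p2)}
  {x15} × {p2, p3} = {(x15,p2), (x15,p3)}
  {x13, x14, x15} × {p1} = {(x13,p1), (x14,p1), (x15,p1)}
  {x13, x14, x15} × {p2} = {(x13,p2), (x14,p2), (x15,p2)}
  {x14} × {p1, p2, p3} = {(x14,p1), (x14,p2), (x14,p3)}
  {x15} × {p1, p2, p3} = {(x15,p1), (x15,p2), (x15,p3)}
  {x14, x15} × {p1, p2} = {(x14,p1), (x14,p2), (x15,p1), (x15,p2)}
  {x14, x15} × {p2, p3} = {(x14,p2), (x14,p3), (x15,p2), (x15,p3)}
  {x13, x14, x15} × {p1, p2} = {(x13,p1), (x13,p2), (x14,p1), (x14,p2), (x15,p1), (x15,p2)}
  {x13, x14, x15} × {p2, p3} = {(x13,p2), (x13,p3), (x14,p2), (x14,p3), (x15,p2), (x15,p3)}
  {x14, x15} × {p1, p2, p3} = {(x14,p1), (x14,p2), (x14,p3), (x15,p1), (x15,p2), (x15,p3)}
  {x13, x14, x15} × {p1, p2, p3} = {(x13,p1), (x13,p2), (x13,p3), (x14,p1), (x14,p2), (x14,p3), (x15,p1), (x15,p2), (x15,p3)}
These 21 distinct sets form the basis B.
Close under arbitrary unions to get τ_{X×Y}; counting gives |τ_{X×Y}| = 70.


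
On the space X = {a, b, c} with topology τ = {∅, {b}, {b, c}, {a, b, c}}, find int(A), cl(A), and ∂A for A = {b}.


int(A) = {b}, cl(A) = {a, b, c}, ∂A = {a, c}.

Closed sets in (X, τ) are complements of opens:
  closed(X, τ) = {∅, {a}, {a, c}, {a, b, c}}.
int(A) = ⋃ {U ∈ τ : U ⊆ A}. Opens contained in A: ∅, {b}.
Taking the union of these: int(A) = {b}.
cl(A) = ⋂ {C closed : A ⊆ C}. Closed sets containing A: {a, b, c}.
Intersecting these: cl(A) = {a, b, c}.
∂A = cl(A) ∖ int(A) = {a, b, c} ∖ {b} = {a, c}.


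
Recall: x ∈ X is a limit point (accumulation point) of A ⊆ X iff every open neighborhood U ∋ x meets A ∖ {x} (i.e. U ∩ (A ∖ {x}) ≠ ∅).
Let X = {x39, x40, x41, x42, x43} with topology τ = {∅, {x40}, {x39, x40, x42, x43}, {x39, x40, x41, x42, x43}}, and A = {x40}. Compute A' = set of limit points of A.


A' = {x39, x41, x42, x43}

For each x ∈ X, list the open sets U ∈ τ with x ∈ U, then check whether U ∩ (A ∖ {x}) ≠ ∅ for every such U.
  x = x39: opens ∋ x are {x39, x40, x42, x43}, {x39, x40, x41, x42, x43}; each meets A ∖ {x39}, so x IS a limit point.
  x = x40: open {x40} ∋ x has {x40} ∩ (A ∖ {x40}) = ∅, so x is NOT a limit point.
  x = x41: opens ∋ x are {x39, x40, x41, x42, x43}; each meets A ∖ {x41}, so x IS a limit point.
  x = x42: opens ∋ x are {x39, x40, x42, x43}, {x39, x40, x41, x42, x43}; each meets A ∖ {x42}, so x IS a limit point.
  x = x43: opens ∋ x are {x39, x40, x42, x43}, {x39, x40, x41, x42, x43}; each meets A ∖ {x43}, so x IS a limit point.
Collecting: A' = {x39, x41, x42, x43}.


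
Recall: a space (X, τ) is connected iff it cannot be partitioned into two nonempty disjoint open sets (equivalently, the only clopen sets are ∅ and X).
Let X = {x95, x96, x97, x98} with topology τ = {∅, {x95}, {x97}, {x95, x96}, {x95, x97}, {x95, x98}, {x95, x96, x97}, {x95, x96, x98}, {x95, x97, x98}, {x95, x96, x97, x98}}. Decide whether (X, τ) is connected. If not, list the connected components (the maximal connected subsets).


(X, τ) is disconnected; components = [{x97}, {x95, x96, x98}].

Find clopen sets (U ∈ τ with X ∖ U ∈ τ):
  U = ∅, X ∖ U = {x95, x96, x97, x98} — both open, so U is clopen.
  U = {x97}, X ∖ U = {x95, x96, x98} — both open, so U is clopen.
  U = {x95, x96, x98}, X ∖ U = {x97} — both open, so U is clopen.
  U = {x95, x96, x97, x98}, X ∖ U = ∅ — both open, so U is clopen.
Nontrivial clopen(s) exist: e.g. {x95, x96, x98}. So (X, τ) is disconnected.
Compute connected components by grouping points that agree on all clopens:
  component: {x97}
  component: {x95, x96, x98}


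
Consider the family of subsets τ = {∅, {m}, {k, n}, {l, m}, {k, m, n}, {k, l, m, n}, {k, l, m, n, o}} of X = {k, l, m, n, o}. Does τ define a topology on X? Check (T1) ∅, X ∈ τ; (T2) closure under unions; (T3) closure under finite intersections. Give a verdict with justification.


τ IS a topology on X.

Axiom (T1): ∅ ∈ τ? Yes; X ∈ τ? Yes.
Axiom (T2/T3): check pairwise unions and intersections of members of τ.
All pairwise intersections and unions checked — each lies in τ. Therefore τ satisfies (T1), (T2), (T3): it IS a topology on X.


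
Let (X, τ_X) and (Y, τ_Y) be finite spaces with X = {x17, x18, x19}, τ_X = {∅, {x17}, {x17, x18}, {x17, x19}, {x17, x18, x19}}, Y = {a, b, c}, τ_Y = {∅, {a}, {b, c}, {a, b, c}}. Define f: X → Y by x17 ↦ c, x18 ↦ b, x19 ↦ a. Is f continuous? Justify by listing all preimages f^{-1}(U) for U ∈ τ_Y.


f is NOT continuous.

Compute f^{-1}(U) for each U ∈ τ_Y:
  U = ∅: f^{-1}(U) = ∅ ∈ τ_X ✓.
  U = {a}: f^{-1}(U) = {x19} ∉ τ_X ✗.
  U = {b, c}: f^{-1}(U) = {x17, x18} ∈ τ_X ✓.
  U = {a, b, c}: f^{-1}(U) = {x17, x18, x19} ∈ τ_X ✓.
Found U = {a} with f^{-1}(U) = {x19} not in τ_X. Therefore f is NOT continuous.


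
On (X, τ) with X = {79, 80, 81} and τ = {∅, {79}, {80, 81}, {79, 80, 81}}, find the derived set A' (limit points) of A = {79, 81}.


A' = {80}

For each x ∈ X, list the open sets U ∈ τ with x ∈ U, then check whether U ∩ (A ∖ {x}) ≠ ∅ for every such U.
  x = 79: open {79} ∋ x has {79} ∩ (A ∖ {79}) = ∅, so x is NOT a limit point.
  x = 80: opens ∋ x are {80, 81}, {79, 80, 81}; each meets A ∖ {80}, so x IS a limit point.
  x = 81: open {80, 81} ∋ x has {80, 81} ∩ (A ∖ {81}) = ∅, so x is NOT a limit point.
Collecting: A' = {80}.


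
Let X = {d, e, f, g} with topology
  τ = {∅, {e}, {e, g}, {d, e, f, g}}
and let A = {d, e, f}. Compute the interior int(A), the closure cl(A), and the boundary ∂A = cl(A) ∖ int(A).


int(A) = {e}, cl(A) = {d, e, f, g}, ∂A = {d, f, g}.

Closed sets in (X, τ) are complements of opens:
  closed(X, τ) = {∅, {d, f}, {d, f, g}, {d, e, f, g}}.
int(A) = ⋃ {U ∈ τ : U ⊆ A}. Opens contained in A: ∅, {e}.
Taking the union of these: int(A) = {e}.
cl(A) = ⋂ {C closed : A ⊆ C}. Closed sets containing A: {d, e, f, g}.
Intersecting these: cl(A) = {d, e, f, g}.
∂A = cl(A) ∖ int(A) = {d, e, f, g} ∖ {e} = {d, f, g}.
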